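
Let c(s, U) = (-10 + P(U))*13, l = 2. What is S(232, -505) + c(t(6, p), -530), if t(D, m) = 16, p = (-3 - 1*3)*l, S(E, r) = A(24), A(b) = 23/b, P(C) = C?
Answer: -168457/24 ≈ -7019.0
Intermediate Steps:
S(E, r) = 23/24
p = -12 (p = (-3 - 1*3)*2 = (-3 - 3)*2 = -6*2 = -12)
c(s, U) = -130 + 13*U (c(s, U) = (-10 + U)*13 = -130 + 13*U)
S(232, -505) + c(t(6, p), -530) = 23/24 + (-130 + 13*(-530)) = 23/24 + (-130 - 6890) = 23/24 - 7020 = -168457/24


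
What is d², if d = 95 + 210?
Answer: 93025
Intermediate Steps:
d = 305
d² = 305² = 93025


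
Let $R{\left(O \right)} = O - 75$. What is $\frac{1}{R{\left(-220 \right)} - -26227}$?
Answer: $\frac{1}{25932} \approx 3.8562 \cdot 10^{-5}$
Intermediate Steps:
$R{\left(O \right)} = -75 + O$
$\frac{1}{R{\left(-220 \right)} - -26227} = \frac{1}{\left(-75 - 220\right) - -26227} = \frac{1}{-295 + \left(-19760 + 45987\right)} = \frac{1}{-295 + 26227} = \frac{1}{25932}$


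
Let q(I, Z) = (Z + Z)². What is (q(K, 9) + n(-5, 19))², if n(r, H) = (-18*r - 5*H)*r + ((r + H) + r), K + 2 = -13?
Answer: 128164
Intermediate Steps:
K = -15 (K = -2 - 13 = -15)
n(r, H) = H + 2*r + r*(-18*r - 5*H) (n(r, H) = r*(-18*r - 5*H) + ((H + r) + r) = r*(-18*r - 5*H) + (H + 2*r) = H + 2*r + r*(-18*r - 5*H))
q(I, Z) = 4*Z² (q(I, Z) = (2*Z)² = 4*Z²)
(q(K, 9) + n(-5, 19))² = (4*9² + (19 - 18*(-5)² + 2*(-5) - 5*19*(-5)))² = (4*81 + (19 - 18*25 - 10 + 475))² = (324 + (19 - 450 - 10 + 475))² = (324 + 34)² = 358² = 128164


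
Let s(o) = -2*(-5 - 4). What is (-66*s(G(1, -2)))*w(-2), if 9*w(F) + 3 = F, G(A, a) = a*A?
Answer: 660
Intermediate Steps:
G(A, a) = A*a
w(F) = -⅓ + F/9
s(o) = 18 (s(o) = -2*(-9) = 18)
(-66*s(G(1, -2)))*w(-2) = (-66*18)*(-⅓ + (⅑)*(-2)) = -1188*(-⅓ - 2/9) = -1188*(-5/9) = 660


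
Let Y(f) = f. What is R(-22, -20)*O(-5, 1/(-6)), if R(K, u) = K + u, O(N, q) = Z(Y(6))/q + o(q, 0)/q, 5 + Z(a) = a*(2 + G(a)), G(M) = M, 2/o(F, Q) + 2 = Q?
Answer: 10584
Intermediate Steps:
o(F, Q) = 2/(-2 + Q)
Z(a) = -5 + a*(2 + a)
O(N, q) = 42/q (O(N, q) = (-5 + 6² + 2*6)/q + (2/(-2 + 0))/q = (-5 + 36 + 12)/q + (2/(-2))/q = 43/q + (2*(-½))/q = 43/q - 1/q = 42/q)
R(-22, -20)*O(-5, 1/(-6)) = (-22 - 20)*(42/(1/(-6))) = -1764/(-⅙) = -1764*(-6) = -42*(-252) = 10584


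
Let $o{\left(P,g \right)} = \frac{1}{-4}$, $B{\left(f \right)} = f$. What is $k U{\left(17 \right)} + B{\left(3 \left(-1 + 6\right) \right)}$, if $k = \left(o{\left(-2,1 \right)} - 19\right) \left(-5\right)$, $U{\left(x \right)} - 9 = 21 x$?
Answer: $\frac{70485}{2} \approx 35243.0$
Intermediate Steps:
$o{\left(P,g \right)} = - \frac{1}{4}$
$U{\left(x \right)} = 9 + 21 x$
$k = \frac{385}{4}$ ($k = \left(- \frac{1}{4} - 19\right) \left(-5\right) = \left(- \frac{77}{4}\right) \left(-5\right) = \frac{385}{4} \approx 96.25$)
$k U{\left(17 \right)} + B{\left(3 \left(-1 + 6\right) \right)} = \frac{385 \left(9 + 21 \cdot 17\right)}{4} + 3 \left(-1 + 6\right) = \frac{385 \left(9 + 357\right)}{4} + 3 \cdot 5 = \frac{385}{4} \cdot 366 + 15 = \frac{70455}{2} + 15 = \frac{70485}{2}$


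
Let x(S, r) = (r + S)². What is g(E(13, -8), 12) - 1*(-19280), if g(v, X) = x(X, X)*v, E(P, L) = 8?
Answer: 23888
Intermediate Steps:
x(S, r) = (S + r)²
g(v, X) = 4*v*X² (g(v, X) = (X + X)²*v = (2*X)²*v = (4*X²)*v = 4*v*X²)
g(E(13, -8), 12) - 1*(-19280) = 4*8*12² - 1*(-19280) = 4*8*144 + 19280 = 4608 + 19280 = 23888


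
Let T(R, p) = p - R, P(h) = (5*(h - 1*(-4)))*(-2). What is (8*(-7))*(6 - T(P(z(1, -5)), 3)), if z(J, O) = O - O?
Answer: 2072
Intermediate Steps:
z(J, O) = 0
P(h) = -40 - 10*h (P(h) = (5*(h + 4))*(-2) = (5*(4 + h))*(-2) = (20 + 5*h)*(-2) = -40 - 10*h)
(8*(-7))*(6 - T(P(z(1, -5)), 3)) = (8*(-7))*(6 - (3 - (-40 - 10*0))) = -56*(6 - (3 - (-40 + 0))) = -56*(6 - (3 - 1*(-40))) = -56*(6 - (3 + 40)) = -56*(6 - 1*43) = -56*(6 - 43) = -56*(-37) = 2072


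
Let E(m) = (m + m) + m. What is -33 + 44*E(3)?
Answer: 363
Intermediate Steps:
E(m) = 3*m (E(m) = 2*m + m = 3*m)
-33 + 44*E(3) = -33 + 44*(3*3) = -33 + 44*9 = -33 + 396 = 363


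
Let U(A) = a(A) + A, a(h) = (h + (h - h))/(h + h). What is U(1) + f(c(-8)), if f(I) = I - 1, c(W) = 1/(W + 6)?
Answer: 0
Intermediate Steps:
a(h) = ½ (a(h) = (h + 0)/((2*h)) = h*(1/(2*h)) = ½)
c(W) = 1/(6 + W)
f(I) = -1 + I
U(A) = ½ + A
U(1) + f(c(-8)) = (½ + 1) + (-1 + 1/(6 - 8)) = 3/2 + (-1 + 1/(-2)) = 3/2 + (-1 - ½) = 3/2 - 3/2 = 0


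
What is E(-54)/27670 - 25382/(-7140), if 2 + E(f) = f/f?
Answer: 501652/141117 ≈ 3.5549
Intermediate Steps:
E(f) = -1 (E(f) = -2 + f/f = -2 + 1 = -1)
E(-54)/27670 - 25382/(-7140) = -1/27670 - 25382/(-7140) = -1*1/27670 - 25382*(-1/7140) = -1/27670 + 1813/510 = 501652/141117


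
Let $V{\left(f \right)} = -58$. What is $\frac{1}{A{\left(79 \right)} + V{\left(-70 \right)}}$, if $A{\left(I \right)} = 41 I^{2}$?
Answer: $\frac{1}{255823} \approx 3.909 \cdot 10^{-6}$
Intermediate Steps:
$\frac{1}{A{\left(79 \right)} + V{\left(-70 \right)}} = \frac{1}{41 \cdot 79^{2} - 58} = \frac{1}{41 \cdot 6241 - 58} = \frac{1}{255881 - 58} = \frac{1}{255823}$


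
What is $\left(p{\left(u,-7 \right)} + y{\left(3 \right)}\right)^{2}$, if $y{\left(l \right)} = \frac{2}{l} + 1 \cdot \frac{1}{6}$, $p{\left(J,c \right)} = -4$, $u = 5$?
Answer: $\frac{361}{36} \approx 10.028$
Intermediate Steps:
$y{\left(l \right)} = \frac{1}{6} + \frac{2}{l}$ ($y{\left(l \right)} = \frac{2}{l} + 1 \cdot \frac{1}{6} = \frac{2}{l} + \frac{1}{6} = \frac{1}{6} + \frac{2}{l}$)
$\left(p{\left(u,-7 \right)} + y{\left(3 \right)}\right)^{2} = \left(-4 + \frac{12 + 3}{6 \cdot 3}\right)^{2} = \left(-4 + \frac{1}{6} \cdot \frac{1}{3} \cdot 15\right)^{2} = \left(-4 + \frac{5}{6}\right)^{2} = \left(- \frac{19}{6}\right)^{2} = \frac{361}{36}$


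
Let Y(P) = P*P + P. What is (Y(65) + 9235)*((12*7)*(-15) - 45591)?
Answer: -633659775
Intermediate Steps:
Y(P) = P + P² (Y(P) = P² + P = P + P²)
(Y(65) + 9235)*((12*7)*(-15) - 45591) = (65*(1 + 65) + 9235)*((12*7)*(-15) - 45591) = (65*66 + 9235)*(84*(-15) - 45591) = (4290 + 9235)*(-1260 - 45591) = 13525*(-46851) = -633659775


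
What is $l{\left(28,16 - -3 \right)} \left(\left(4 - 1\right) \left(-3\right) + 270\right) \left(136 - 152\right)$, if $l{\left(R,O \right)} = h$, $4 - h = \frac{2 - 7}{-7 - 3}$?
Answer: $-14616$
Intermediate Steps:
$h = \frac{7}{2}$ ($h = 4 - \frac{2 - 7}{-7 - 3} = 4 - - \frac{5}{-10} = 4 - \left(-5\right) \left(- \frac{1}{10}\right) = 4 - \frac{1}{2} = \frac{7}{2} \approx 3.5$)
$l{\left(R,O \right)} = \frac{7}{2}$
$l{\left(28,16 - -3 \right)} \left(\left(4 - 1\right) \left(-3\right) + 270\right) \left(136 - 152\right) = \frac{7 \left(\left(4 - 1\right) \left(-3\right) + 270\right) \left(136 - 152\right)}{2} = \frac{7 \left(3 \left(-3\right) + 270\right) \left(-16\right)}{2} = \frac{7 \left(-9 + 270\right) \left(-16\right)}{2} = \frac{7 \cdot 261 \left(-16\right)}{2} = \frac{7}{2} \left(-4176\right) = -14616$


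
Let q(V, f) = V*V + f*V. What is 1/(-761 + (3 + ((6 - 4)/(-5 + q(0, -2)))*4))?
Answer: -5/3798 ≈ -0.0013165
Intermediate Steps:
q(V, f) = V² + V*f
1/(-761 + (3 + ((6 - 4)/(-5 + q(0, -2)))*4)) = 1/(-761 + (3 + ((6 - 4)/(-5 + 0*(0 - 2)))*4)) = 1/(-761 + (3 + (2/(-5 + 0*(-2)))*4)) = 1/(-761 + (3 + (2/(-5 + 0))*4)) = 1/(-761 + (3 + (2/(-5))*4)) = 1/(-761 + (3 + (2*(-⅕))*4)) = 1/(-761 + (3 - ⅖*4)) = 1/(-761 + (3 - 8/5)) = 1/(-761 + 7/5) = 1/(-3798/5) = -5/3798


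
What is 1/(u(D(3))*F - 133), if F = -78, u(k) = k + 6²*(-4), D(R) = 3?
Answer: 1/10865 ≈ 9.2039e-5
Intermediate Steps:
u(k) = -144 + k (u(k) = k + 36*(-4) = k - 144 = -144 + k)
1/(u(D(3))*F - 133) = 1/((-144 + 3)*(-78) - 133) = 1/(-141*(-78) - 133) = 1/(10998 - 133) = 1/10865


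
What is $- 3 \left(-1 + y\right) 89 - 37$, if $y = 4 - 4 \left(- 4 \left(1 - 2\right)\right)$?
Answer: $3434$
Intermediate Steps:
$y = -12$ ($y = 4 - 4 \left(\left(-4\right) \left(-1\right)\right) = 4 - 16 = -12$)
$- 3 \left(-1 + y\right) 89 - 37 = - 3 \left(-1 - 12\right) 89 - 37 = \left(-3\right) \left(-13\right) 89 - 37 = 39 \cdot 89 - 37 = 3471 - 37 = 3434$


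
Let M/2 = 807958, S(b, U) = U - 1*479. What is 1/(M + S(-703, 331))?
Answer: 1/1615768 ≈ 6.1890e-7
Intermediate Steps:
S(b, U) = -479 + U (S(b, U) = U - 479 = -479 + U)
M = 1615916 (M = 2*807958 = 1615916)
1/(M + S(-703, 331)) = 1/(1615916 + (-479 + 331)) = 1/(1615916 - 148) = 1/1615768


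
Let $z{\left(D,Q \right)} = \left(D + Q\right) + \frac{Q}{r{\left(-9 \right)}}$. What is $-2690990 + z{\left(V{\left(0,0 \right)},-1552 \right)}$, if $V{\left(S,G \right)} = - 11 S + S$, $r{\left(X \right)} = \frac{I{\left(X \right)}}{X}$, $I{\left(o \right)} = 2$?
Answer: $-2685558$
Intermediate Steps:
$r{\left(X \right)} = \frac{2}{X}$
$V{\left(S,G \right)} = - 10 S$
$z{\left(D,Q \right)} = D - \frac{7 Q}{2}$ ($z{\left(D,Q \right)} = \left(D + Q\right) + \frac{Q}{2 \frac{1}{-9}} = \left(D + Q\right) + \frac{Q}{2 \left(- \frac{1}{9}\right)} = \left(D + Q\right) + \frac{Q}{- \frac{2}{9}} = \left(D + Q\right) + Q \left(- \frac{9}{2}\right) = \left(D + Q\right) - \frac{9 Q}{2} = D - \frac{7 Q}{2}$)
$-2690990 + z{\left(V{\left(0,0 \right)},-1552 \right)} = -2690990 - -5432 = -2690990 + \left(0 + 5432\right) = -2690990 + 5432 = -2685558$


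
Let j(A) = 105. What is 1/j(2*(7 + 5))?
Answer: 1/105 ≈ 0.0095238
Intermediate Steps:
1/j(2*(7 + 5)) = 1/105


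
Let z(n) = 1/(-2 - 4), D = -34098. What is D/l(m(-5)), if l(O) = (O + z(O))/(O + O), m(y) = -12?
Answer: -4910112/73 ≈ -67262.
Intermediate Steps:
z(n) = -⅙ (z(n) = 1/(-6) = -⅙)
l(O) = (-⅙ + O)/(2*O) (l(O) = (O - ⅙)/(O + O) = (-⅙ + O)/((2*O)) = (-⅙ + O)*(1/(2*O)) = (-⅙ + O)/(2*O))
D/l(m(-5)) = -34098*(-144/(-1 + 6*(-12))) = -34098*(-144/(-1 - 72)) = -34098/((1/12)*(-1/12)*(-73)) = -34098/73/144 = -34098*144/73 = -4910112/73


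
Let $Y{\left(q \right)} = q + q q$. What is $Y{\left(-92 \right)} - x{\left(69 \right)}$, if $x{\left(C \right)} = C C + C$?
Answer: $3542$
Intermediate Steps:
$x{\left(C \right)} = C + C^{2}$ ($x{\left(C \right)} = C^{2} + C = C + C^{2}$)
$Y{\left(q \right)} = q + q^{2}$
$Y{\left(-92 \right)} - x{\left(69 \right)} = - 92 \left(1 - 92\right) - 69 \left(1 + 69\right) = \left(-92\right) \left(-91\right) - 69 \cdot 70 = 8372 - 4830 = 3542$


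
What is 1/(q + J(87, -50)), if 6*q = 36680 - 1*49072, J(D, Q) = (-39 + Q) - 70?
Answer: -3/6673 ≈ -0.00044957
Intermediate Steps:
J(D, Q) = -109 + Q
q = -6196/3 (q = (36680 - 1*49072)/6 = (36680 - 49072)/6 = (⅙)*(-12392) = -6196/3 ≈ -2065.3)
1/(q + J(87, -50)) = 1/(-6196/3 + (-109 - 50)) = 1/(-6196/3 - 159) = 1/(-6673/3) = -3/6673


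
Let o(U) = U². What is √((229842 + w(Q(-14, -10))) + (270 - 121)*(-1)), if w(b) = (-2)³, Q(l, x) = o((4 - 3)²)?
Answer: √229685 ≈ 479.25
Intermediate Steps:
Q(l, x) = 1 (Q(l, x) = ((4 - 3)²)² = (1²)² = 1² = 1)
w(b) = -8
√((229842 + w(Q(-14, -10))) + (270 - 121)*(-1)) = √((229842 - 8) + (270 - 121)*(-1)) = √(229834 + 149*(-1)) = √(229834 - 149) = √229685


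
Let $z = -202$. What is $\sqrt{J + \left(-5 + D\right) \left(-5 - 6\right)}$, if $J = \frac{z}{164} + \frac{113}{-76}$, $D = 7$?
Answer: $\frac{i \sqrt{60000917}}{1558} \approx 4.9718 i$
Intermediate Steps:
$J = - \frac{8471}{3116}$ ($J = - \frac{202}{164} + \frac{113}{-76} = \left(-202\right) \frac{1}{164} + 113 \left(- \frac{1}{76}\right) = - \frac{101}{82} - \frac{113}{76} = - \frac{8471}{3116} \approx -2.7185$)
$\sqrt{J + \left(-5 + D\right) \left(-5 - 6\right)} = \sqrt{- \frac{8471}{3116} + \left(-5 + 7\right) \left(-5 - 6\right)} = \sqrt{- \frac{8471}{3116} + 2 \left(-5 - 6\right)} = \sqrt{- \frac{8471}{3116} + 2 \left(-11\right)} = \sqrt{- \frac{8471}{3116} - 22} = \sqrt{- \frac{77023}{3116}} = \frac{i \sqrt{60000917}}{1558}$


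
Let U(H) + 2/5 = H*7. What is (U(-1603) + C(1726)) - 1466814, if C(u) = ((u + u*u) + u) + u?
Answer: 7531093/5 ≈ 1.5062e+6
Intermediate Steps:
C(u) = u² + 3*u (C(u) = ((u + u²) + u) + u = (u² + 2*u) + u = u² + 3*u)
U(H) = -⅖ + 7*H (U(H) = -⅖ + H*7 = -⅖ + 7*H)
(U(-1603) + C(1726)) - 1466814 = ((-⅖ + 7*(-1603)) + 1726*(3 + 1726)) - 1466814 = ((-⅖ - 11221) + 1726*1729) - 1466814 = (-56107/5 + 2984254) - 1466814 = 14865163/5 - 1466814 = 7531093/5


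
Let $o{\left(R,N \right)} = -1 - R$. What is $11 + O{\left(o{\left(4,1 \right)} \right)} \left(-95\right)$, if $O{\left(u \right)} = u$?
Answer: $486$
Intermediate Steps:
$11 + O{\left(o{\left(4,1 \right)} \right)} \left(-95\right) = 11 + \left(-1 - 4\right) \left(-95\right) = 11 - -475 = 11 + 475 = 486$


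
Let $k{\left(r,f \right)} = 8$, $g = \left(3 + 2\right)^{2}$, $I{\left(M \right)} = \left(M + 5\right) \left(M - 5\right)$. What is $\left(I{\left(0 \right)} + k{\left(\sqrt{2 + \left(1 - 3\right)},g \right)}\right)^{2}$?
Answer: $289$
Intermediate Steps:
$I{\left(M \right)} = \left(-5 + M\right) \left(5 + M\right)$ ($I{\left(M \right)} = \left(5 + M\right) \left(-5 + M\right) = \left(-5 + M\right) \left(5 + M\right)$)
$g = 25$ ($g = 5^{2} = 25$)
$\left(I{\left(0 \right)} + k{\left(\sqrt{2 + \left(1 - 3\right)},g \right)}\right)^{2} = \left(\left(-25 + 0^{2}\right) + 8\right)^{2} = \left(\left(-25 + 0\right) + 8\right)^{2} = \left(-25 + 8\right)^{2} = \left(-17\right)^{2} = 289$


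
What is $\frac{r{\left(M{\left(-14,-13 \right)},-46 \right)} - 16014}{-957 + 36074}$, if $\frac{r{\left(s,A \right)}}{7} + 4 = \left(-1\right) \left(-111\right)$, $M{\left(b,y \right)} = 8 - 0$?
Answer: $- \frac{15265}{35117} \approx -0.43469$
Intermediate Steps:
$M{\left(b,y \right)} = 8$ ($M{\left(b,y \right)} = 8 + 0 = 8$)
$r{\left(s,A \right)} = 749$ ($r{\left(s,A \right)} = -28 + 7 \left(\left(-1\right) \left(-111\right)\right) = -28 + 7 \cdot 111 = -28 + 777 = 749$)
$\frac{r{\left(M{\left(-14,-13 \right)},-46 \right)} - 16014}{-957 + 36074} = \frac{749 - 16014}{-957 + 36074} = - \frac{15265}{35117}$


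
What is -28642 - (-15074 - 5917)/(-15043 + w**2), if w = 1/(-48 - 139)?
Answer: -5022511168617/175346222 ≈ -28643.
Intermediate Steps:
w = -1/187 (w = 1/(-187) = -1/187 ≈ -0.0053476)
-28642 - (-15074 - 5917)/(-15043 + w**2) = -28642 - (-15074 - 5917)/(-15043 + (-1/187)**2) = -28642 - (-20991)/(-15043 + 1/34969) = -28642 - (-20991)/(-526038666/34969) = -28642 - (-20991)*(-34969)/526038666 = -28642 - 1*244678093/175346222 = -28642 - 244678093/175346222 = -5022511168617/175346222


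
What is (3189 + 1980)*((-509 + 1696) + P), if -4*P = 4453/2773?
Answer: 68033090919/11092 ≈ 6.1335e+6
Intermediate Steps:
P = -4453/11092 (P = -4453/(4*2773) = -¼*4453/2773 = -4453/11092 ≈ -0.40146)
(3189 + 1980)*((-509 + 1696) + P) = (3189 + 1980)*((-509 + 1696) - 4453/11092) = 5169*(1187 - 4453/11092) = 5169*(13161751/11092) = 68033090919/11092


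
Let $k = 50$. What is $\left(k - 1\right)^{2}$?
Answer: $2401$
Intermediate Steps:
$\left(k - 1\right)^{2} = \left(50 - 1\right)^{2} = 49^{2} = 2401$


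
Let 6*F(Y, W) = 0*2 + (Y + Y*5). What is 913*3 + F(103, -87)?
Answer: 2842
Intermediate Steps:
F(Y, W) = Y (F(Y, W) = (0*2 + (Y + Y*5))/6 = (0 + (Y + 5*Y))/6 = (0 + 6*Y)/6 = (6*Y)/6 = Y)
913*3 + F(103, -87) = 913*3 + 103 = 2739 + 103 = 2842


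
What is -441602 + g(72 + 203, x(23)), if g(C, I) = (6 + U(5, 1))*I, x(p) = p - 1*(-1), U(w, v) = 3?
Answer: -441386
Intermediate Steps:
x(p) = 1 + p (x(p) = p + 1 = 1 + p)
g(C, I) = 9*I (g(C, I) = (6 + 3)*I = 9*I)
-441602 + g(72 + 203, x(23)) = -441602 + 9*(1 + 23) = -441602 + 9*24 = -441602 + 216 = -441386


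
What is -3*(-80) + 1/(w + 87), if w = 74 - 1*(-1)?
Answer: 38881/162 ≈ 240.01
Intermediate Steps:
w = 75 (w = 74 + 1 = 75)
-3*(-80) + 1/(w + 87) = -3*(-80) + 1/(75 + 87) = 240 + 1/162 = 38881/162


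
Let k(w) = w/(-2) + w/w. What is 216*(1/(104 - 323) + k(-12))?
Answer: 110304/73 ≈ 1511.0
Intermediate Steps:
k(w) = 1 - w/2 (k(w) = w*(-½) + 1 = -w/2 + 1 = 1 - w/2)
216*(1/(104 - 323) + k(-12)) = 216*(1/(104 - 323) + (1 - ½*(-12))) = 216*(1/(-219) + (1 + 6)) = 216*(-1/219 + 7) = 216*(1532/219) = 110304/73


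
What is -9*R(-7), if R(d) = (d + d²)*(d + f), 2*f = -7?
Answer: 3969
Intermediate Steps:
f = -7/2 (f = (½)*(-7) = -7/2 ≈ -3.5000)
R(d) = (-7/2 + d)*(d + d²) (R(d) = (d + d²)*(d - 7/2) = (d + d²)*(-7/2 + d) = (-7/2 + d)*(d + d²))
-9*R(-7) = -9*(-7)*(-7 - 5*(-7) + 2*(-7)²)/2 = -9*(-7)*(-7 + 35 + 2*49)/2 = -9*(-7)*(-7 + 35 + 98)/2 = -9*(-7)*126/2 = -9*(-441) = 3969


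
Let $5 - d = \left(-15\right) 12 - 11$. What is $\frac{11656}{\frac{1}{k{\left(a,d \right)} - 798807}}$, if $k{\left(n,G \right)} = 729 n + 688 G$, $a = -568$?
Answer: $-12565529336$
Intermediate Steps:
$d = 196$ ($d = 5 - \left(\left(-15\right) 12 - 11\right) = 5 - \left(-180 - 11\right) = 5 - -191 = 5 + 191 = 196$)
$k{\left(n,G \right)} = 688 G + 729 n$
$\frac{11656}{\frac{1}{k{\left(a,d \right)} - 798807}} = \frac{11656}{\frac{1}{\left(688 \cdot 196 + 729 \left(-568\right)\right) - 798807}} = \frac{11656}{\frac{1}{\left(134848 - 414072\right) - 798807}} = \frac{11656}{\frac{1}{-279224 - 798807}} = \frac{11656}{\frac{1}{-1078031}} = \frac{11656}{- \frac{1}{1078031}} = 11656 \left(-1078031\right) = -12565529336$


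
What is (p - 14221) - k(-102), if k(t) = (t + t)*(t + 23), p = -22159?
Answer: -52496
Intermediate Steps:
k(t) = 2*t*(23 + t) (k(t) = (2*t)*(23 + t) = 2*t*(23 + t))
(p - 14221) - k(-102) = (-22159 - 14221) - 2*(-102)*(23 - 102) = -36380 - 2*(-102)*(-79) = -36380 - 1*16116 = -36380 - 16116 = -52496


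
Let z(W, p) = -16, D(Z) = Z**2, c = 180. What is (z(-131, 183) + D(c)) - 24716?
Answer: 7668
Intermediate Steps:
(z(-131, 183) + D(c)) - 24716 = (-16 + 180**2) - 24716 = (-16 + 32400) - 24716 = 32384 - 24716 = 7668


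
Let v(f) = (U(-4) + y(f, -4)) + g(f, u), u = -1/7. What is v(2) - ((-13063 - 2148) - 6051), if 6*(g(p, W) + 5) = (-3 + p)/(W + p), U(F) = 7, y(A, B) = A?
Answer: 1658741/78 ≈ 21266.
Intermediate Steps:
u = -⅐ (u = -1*⅐ = -⅐ ≈ -0.14286)
g(p, W) = -5 + (-3 + p)/(6*(W + p)) (g(p, W) = -5 + ((-3 + p)/(W + p))/6 = -5 + (-3 + p)/(6*(W + p)))
v(f) = 7 + f + (9/7 - 29*f)/(6*(-⅐ + f)) (v(f) = (7 + f) + (-3 - 30*(-⅐) - 29*f)/(6*(-⅐ + f)) = (7 + f) + (-3 + 30/7 - 29*f)/(6*(-⅐ + f)) = (7 + f) + (9/7 - 29*f)/(6*(-⅐ + f)) = 7 + f + (9/7 - 29*f)/(6*(-⅐ + f)))
v(2) - ((-13063 - 2148) - 6051) = (-33 + 42*2² + 85*2)/(6*(-1 + 7*2)) - ((-13063 - 2148) - 6051) = (-33 + 42*4 + 170)/(6*(-1 + 14)) - (-15211 - 6051) = (⅙)*(-33 + 168 + 170)/13 - 1*(-21262) = (⅙)*(1/13)*305 + 21262 = 305/78 + 21262 = 1658741/78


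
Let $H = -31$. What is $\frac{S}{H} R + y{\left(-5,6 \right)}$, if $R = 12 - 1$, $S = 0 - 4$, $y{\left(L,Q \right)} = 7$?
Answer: $\frac{261}{31} \approx 8.4194$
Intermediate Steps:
$S = -4$ ($S = 0 - 4 = -4$)
$R = 11$
$\frac{S}{H} R + y{\left(-5,6 \right)} = - \frac{4}{-31} \cdot 11 + 7 = \left(-4\right) \left(- \frac{1}{31}\right) 11 + 7 = \frac{4}{31} \cdot 11 + 7 = \frac{44}{31} + 7 = \frac{261}{31}$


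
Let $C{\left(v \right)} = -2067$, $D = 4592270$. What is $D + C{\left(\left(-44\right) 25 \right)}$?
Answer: $4590203$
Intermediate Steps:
$D + C{\left(\left(-44\right) 25 \right)} = 4592270 - 2067 = 4590203$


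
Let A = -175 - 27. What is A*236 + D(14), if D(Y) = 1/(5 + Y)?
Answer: -905767/19 ≈ -47672.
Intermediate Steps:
A = -202
A*236 + D(14) = -202*236 + 1/(5 + 14) = -47672 + 1/19 = -905767/19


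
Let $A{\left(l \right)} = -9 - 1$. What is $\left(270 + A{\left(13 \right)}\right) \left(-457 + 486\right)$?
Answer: $7540$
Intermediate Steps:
$A{\left(l \right)} = -10$ ($A{\left(l \right)} = -9 - 1 = -10$)
$\left(270 + A{\left(13 \right)}\right) \left(-457 + 486\right) = \left(270 - 10\right) \left(-457 + 486\right) = 260 \cdot 29 = 7540$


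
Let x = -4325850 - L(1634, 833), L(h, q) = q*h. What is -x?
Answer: 5686972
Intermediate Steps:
L(h, q) = h*q
x = -5686972 (x = -4325850 - 1634*833 = -4325850 - 1*1361122 = -4325850 - 1361122 = -5686972)
-x = -1*(-5686972) = 5686972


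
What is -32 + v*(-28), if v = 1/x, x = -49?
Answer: -220/7 ≈ -31.429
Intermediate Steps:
v = -1/49 (v = 1/(-49) = -1/49 ≈ -0.020408)
-32 + v*(-28) = -32 - 1/49*(-28) = -32 + 4/7 = -220/7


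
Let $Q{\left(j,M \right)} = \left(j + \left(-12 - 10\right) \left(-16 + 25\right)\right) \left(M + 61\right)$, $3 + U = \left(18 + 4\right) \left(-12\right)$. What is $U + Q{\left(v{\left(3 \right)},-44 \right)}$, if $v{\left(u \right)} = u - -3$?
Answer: $-3531$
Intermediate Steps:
$v{\left(u \right)} = 3 + u$ ($v{\left(u \right)} = u + 3 = 3 + u$)
$U = -267$ ($U = -3 + \left(18 + 4\right) \left(-12\right) = -3 + 22 \left(-12\right) = -3 - 264 = -267$)
$Q{\left(j,M \right)} = \left(-198 + j\right) \left(61 + M\right)$ ($Q{\left(j,M \right)} = \left(j - 198\right) \left(61 + M\right) = \left(-198 + j\right) \left(61 + M\right)$)
$U + Q{\left(v{\left(3 \right)},-44 \right)} = -267 - \left(3366 - 17 \left(3 + 3\right)\right) = -267 + \left(-12078 + 8712 + 61 \cdot 6 - 264\right) = -267 + \left(-12078 + 8712 + 366 - 264\right) = -267 - 3264 = -3531$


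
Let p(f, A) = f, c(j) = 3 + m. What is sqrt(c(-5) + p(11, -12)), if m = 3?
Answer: sqrt(17) ≈ 4.1231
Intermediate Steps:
c(j) = 6 (c(j) = 3 + 3 = 6)
sqrt(c(-5) + p(11, -12)) = sqrt(6 + 11) = sqrt(17)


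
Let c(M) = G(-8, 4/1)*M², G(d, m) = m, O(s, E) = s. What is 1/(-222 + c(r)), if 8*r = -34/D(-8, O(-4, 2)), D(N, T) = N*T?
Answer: -4096/909023 ≈ -0.0045059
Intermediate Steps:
r = -17/128 (r = (-34/((-8*(-4))))/8 = (-34/32)/8 = (-34*1/32)/8 = (⅛)*(-17/16) = -17/128 ≈ -0.13281)
c(M) = 4*M² (c(M) = (4/1)*M² = (4*1)*M² = 4*M²)
1/(-222 + c(r)) = 1/(-222 + 4*(-17/128)²) = 1/(-222 + 4*(289/16384)) = 1/(-222 + 289/4096) = 1/(-909023/4096) = -4096/909023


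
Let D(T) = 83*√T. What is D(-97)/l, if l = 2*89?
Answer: 83*I*√97/178 ≈ 4.5924*I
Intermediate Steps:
l = 178
D(-97)/l = (83*√(-97))/178 = (83*(I*√97))*(1/178) = (83*I*√97)*(1/178) = 83*I*√97/178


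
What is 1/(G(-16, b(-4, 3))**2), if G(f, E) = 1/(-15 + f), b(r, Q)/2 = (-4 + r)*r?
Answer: 961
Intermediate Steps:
b(r, Q) = 2*r*(-4 + r) (b(r, Q) = 2*((-4 + r)*r) = 2*(r*(-4 + r)) = 2*r*(-4 + r))
1/(G(-16, b(-4, 3))**2) = 1/((1/(-15 - 16))**2) = 1/((1/(-31))**2) = 1/((-1/31)**2) = 1/(1/961) = 961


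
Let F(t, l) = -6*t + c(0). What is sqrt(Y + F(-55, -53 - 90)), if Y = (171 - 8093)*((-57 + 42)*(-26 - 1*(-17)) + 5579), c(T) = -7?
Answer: 37*I*sqrt(33065) ≈ 6728.0*I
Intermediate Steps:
F(t, l) = -7 - 6*t (F(t, l) = -6*t - 7 = -7 - 6*t)
Y = -45266308 (Y = -7922*(-15*(-26 + 17) + 5579) = -7922*(-15*(-9) + 5579) = -7922*(135 + 5579) = -7922*5714 = -45266308)
sqrt(Y + F(-55, -53 - 90)) = sqrt(-45266308 + (-7 - 6*(-55))) = sqrt(-45266308 + (-7 + 330)) = sqrt(-45266308 + 323) = sqrt(-45265985) = 37*I*sqrt(33065)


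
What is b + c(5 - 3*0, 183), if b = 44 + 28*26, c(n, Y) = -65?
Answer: 707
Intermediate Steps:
b = 772 (b = 44 + 728 = 772)
b + c(5 - 3*0, 183) = 772 - 65 = 707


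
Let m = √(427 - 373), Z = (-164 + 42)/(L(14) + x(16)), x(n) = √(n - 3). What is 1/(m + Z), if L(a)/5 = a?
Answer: (70 + √13)/(-122 + 3*√6*(70 + √13)) ≈ 0.17572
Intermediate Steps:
L(a) = 5*a
x(n) = √(-3 + n)
Z = -122/(70 + √13) (Z = (-164 + 42)/(5*14 + √(-3 + 16)) = -122/(70 + √13) ≈ -1.6575)
m = 3*√6 (m = √54 = 3*√6 ≈ 7.3485)
1/(m + Z) = 1/(3*√6 + (-8540/4887 + 122*√13/4887)) = 1/(-8540/4887 + 3*√6 + 122*√13/4887)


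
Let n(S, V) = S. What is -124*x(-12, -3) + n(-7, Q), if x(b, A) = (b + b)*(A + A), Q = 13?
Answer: -17863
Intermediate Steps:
x(b, A) = 4*A*b (x(b, A) = (2*b)*(2*A) = 4*A*b)
-124*x(-12, -3) + n(-7, Q) = -496*(-3)*(-12) - 7 = -124*144 - 7 = -17856 - 7 = -17863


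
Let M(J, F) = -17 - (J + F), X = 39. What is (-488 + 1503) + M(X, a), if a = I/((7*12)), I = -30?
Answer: 13431/14 ≈ 959.36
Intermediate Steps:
a = -5/14 (a = -30/(7*12) = -30/84 = -30*1/84 = -5/14 ≈ -0.35714)
M(J, F) = -17 - F - J (M(J, F) = -17 - (F + J) = -17 + (-F - J) = -17 - F - J)
(-488 + 1503) + M(X, a) = (-488 + 1503) + (-17 - 1*(-5/14) - 1*39) = 1015 + (-17 + 5/14 - 39) = 1015 - 779/14 = 13431/14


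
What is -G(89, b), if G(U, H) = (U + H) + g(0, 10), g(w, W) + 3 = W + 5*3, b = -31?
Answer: -80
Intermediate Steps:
g(w, W) = 12 + W (g(w, W) = -3 + (W + 5*3) = -3 + (W + 15) = -3 + (15 + W) = 12 + W)
G(U, H) = 22 + H + U (G(U, H) = (U + H) + (12 + 10) = (H + U) + 22 = 22 + H + U)
-G(89, b) = -(22 - 31 + 89) = -1*80 = -80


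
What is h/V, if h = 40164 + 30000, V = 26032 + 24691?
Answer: 70164/50723 ≈ 1.3833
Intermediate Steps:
V = 50723
h = 70164
h/V = 70164/50723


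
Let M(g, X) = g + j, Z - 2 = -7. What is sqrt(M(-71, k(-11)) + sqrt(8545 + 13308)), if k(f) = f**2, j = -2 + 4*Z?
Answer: sqrt(-93 + 41*sqrt(13)) ≈ 7.4046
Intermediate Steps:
Z = -5 (Z = 2 - 7 = -5)
j = -22 (j = -2 + 4*(-5) = -2 - 20 = -22)
M(g, X) = -22 + g (M(g, X) = g - 22 = -22 + g)
sqrt(M(-71, k(-11)) + sqrt(8545 + 13308)) = sqrt((-22 - 71) + sqrt(8545 + 13308)) = sqrt(-93 + sqrt(21853)) = sqrt(-93 + 41*sqrt(13))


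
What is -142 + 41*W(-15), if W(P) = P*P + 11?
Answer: 9534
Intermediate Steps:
W(P) = 11 + P² (W(P) = P² + 11 = 11 + P²)
-142 + 41*W(-15) = -142 + 41*(11 + (-15)²) = -142 + 41*(11 + 225) = -142 + 41*236 = -142 + 9676 = 9534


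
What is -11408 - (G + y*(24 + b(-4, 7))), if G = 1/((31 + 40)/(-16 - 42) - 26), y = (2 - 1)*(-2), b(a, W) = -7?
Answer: -17959488/1579 ≈ -11374.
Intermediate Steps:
y = -2 (y = 1*(-2) = -2)
G = -58/1579 (G = 1/(71/(-58) - 26) = 1/(71*(-1/58) - 26) = 1/(-71/58 - 26) = 1/(-1579/58) = -58/1579 ≈ -0.036732)
-11408 - (G + y*(24 + b(-4, 7))) = -11408 - (-58/1579 - 2*(24 - 7)) = -11408 - (-58/1579 - 2*17) = -11408 - (-58/1579 - 34) = -11408 - 1*(-53744/1579) = -11408 + 53744/1579 = -17959488/1579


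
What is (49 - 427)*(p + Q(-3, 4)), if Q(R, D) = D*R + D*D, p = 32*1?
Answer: -13608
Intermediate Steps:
p = 32
Q(R, D) = D² + D*R (Q(R, D) = D*R + D² = D² + D*R)
(49 - 427)*(p + Q(-3, 4)) = (49 - 427)*(32 + 4*(4 - 3)) = -378*(32 + 4*1) = -378*(32 + 4) = -378*36 = -13608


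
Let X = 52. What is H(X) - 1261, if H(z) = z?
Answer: -1209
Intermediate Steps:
H(X) - 1261 = 52 - 1261 = -1209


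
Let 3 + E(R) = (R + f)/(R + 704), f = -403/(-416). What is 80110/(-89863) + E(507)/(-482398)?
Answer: -1497558324892697/1679888794080448 ≈ -0.89146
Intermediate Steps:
f = 31/32 (f = -403*(-1/416) = 31/32 ≈ 0.96875)
E(R) = -3 + (31/32 + R)/(704 + R) (E(R) = -3 + (R + 31/32)/(R + 704) = -3 + (31/32 + R)/(704 + R))
80110/(-89863) + E(507)/(-482398) = 80110/(-89863) + ((-67553 - 64*507)/(32*(704 + 507)))/(-482398) = 80110*(-1/89863) + ((1/32)*(-67553 - 32448)/1211)*(-1/482398) = -80110/89863 + ((1/32)*(1/1211)*(-100001))*(-1/482398) = -80110/89863 - 100001/38752*(-1/482398) = -80110/89863 + 100001/18693887296 = -1497558324892697/1679888794080448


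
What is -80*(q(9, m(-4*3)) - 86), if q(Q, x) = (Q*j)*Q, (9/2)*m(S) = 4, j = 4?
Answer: -19040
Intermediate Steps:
m(S) = 8/9 (m(S) = (2/9)*4 = 8/9)
q(Q, x) = 4*Q**2 (q(Q, x) = (Q*4)*Q = (4*Q)*Q = 4*Q**2)
-80*(q(9, m(-4*3)) - 86) = -80*(4*9**2 - 86) = -80*(4*81 - 86) = -80*(324 - 86) = -80*238 = -19040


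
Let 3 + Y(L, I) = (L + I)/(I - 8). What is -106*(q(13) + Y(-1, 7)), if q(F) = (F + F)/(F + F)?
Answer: 848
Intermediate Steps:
Y(L, I) = -3 + (I + L)/(-8 + I) (Y(L, I) = -3 + (L + I)/(I - 8) = -3 + (I + L)/(-8 + I))
q(F) = 1 (q(F) = (2*F)/((2*F)) = (2*F)*(1/(2*F)) = 1)
-106*(q(13) + Y(-1, 7)) = -106*(1 + (24 - 1 - 2*7)/(-8 + 7)) = -106*(1 + (24 - 1 - 14)/(-1)) = -106*(1 - 1*9) = -106*(1 - 9) = -106*(-8) = 848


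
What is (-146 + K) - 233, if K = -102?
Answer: -481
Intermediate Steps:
(-146 + K) - 233 = (-146 - 102) - 233 = -248 - 233 = -481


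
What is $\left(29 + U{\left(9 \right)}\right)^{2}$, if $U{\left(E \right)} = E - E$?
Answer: $841$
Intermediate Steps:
$U{\left(E \right)} = 0$
$\left(29 + U{\left(9 \right)}\right)^{2} = \left(29 + 0\right)^{2} = 29^{2} = 841$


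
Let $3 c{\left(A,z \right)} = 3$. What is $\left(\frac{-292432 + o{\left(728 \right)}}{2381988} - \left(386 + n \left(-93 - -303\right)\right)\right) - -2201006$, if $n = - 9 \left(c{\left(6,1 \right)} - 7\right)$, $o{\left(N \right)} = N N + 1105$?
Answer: $\frac{5214838927297}{2381988} \approx 2.1893 \cdot 10^{6}$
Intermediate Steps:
$o{\left(N \right)} = 1105 + N^{2}$ ($o{\left(N \right)} = N^{2} + 1105 = 1105 + N^{2}$)
$c{\left(A,z \right)} = 1$ ($c{\left(A,z \right)} = \frac{1}{3} \cdot 3 = 1$)
$n = 54$ ($n = - 9 \left(1 - 7\right) = \left(-9\right) \left(-6\right) = 54$)
$\left(\frac{-292432 + o{\left(728 \right)}}{2381988} - \left(386 + n \left(-93 - -303\right)\right)\right) - -2201006 = \left(\frac{-292432 + \left(1105 + 728^{2}\right)}{2381988} - \left(386 + 54 \left(-93 - -303\right)\right)\right) - -2201006 = \left(\left(-292432 + \left(1105 + 529984\right)\right) \frac{1}{2381988} - \left(386 + 54 \left(-93 + 303\right)\right)\right) + 2201006 = \left(\left(-292432 + 531089\right) \frac{1}{2381988} - \left(386 + 54 \cdot 210\right)\right) + 2201006 = \left(238657 \cdot \frac{1}{2381988} - \left(386 + 11340\right)\right) + 2201006 = \left(\frac{238657}{2381988} - 11726\right) + 2201006 = - \frac{27930952631}{2381988} + 2201006 = \frac{5214838927297}{2381988}$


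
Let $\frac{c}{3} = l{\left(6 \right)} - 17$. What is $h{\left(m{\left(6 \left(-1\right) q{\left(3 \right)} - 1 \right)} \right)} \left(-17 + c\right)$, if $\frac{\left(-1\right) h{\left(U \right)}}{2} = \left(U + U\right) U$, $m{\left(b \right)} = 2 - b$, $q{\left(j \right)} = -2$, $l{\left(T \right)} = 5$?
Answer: $17172$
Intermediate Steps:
$c = -36$ ($c = 3 \left(5 - 17\right) = 3 \left(-12\right) = -36$)
$h{\left(U \right)} = - 4 U^{2}$ ($h{\left(U \right)} = - 2 \left(U + U\right) U = - 2 \cdot 2 U U = - 2 \cdot 2 U^{2} = - 4 U^{2}$)
$h{\left(m{\left(6 \left(-1\right) q{\left(3 \right)} - 1 \right)} \right)} \left(-17 + c\right) = - 4 \left(2 - \left(6 \left(-1\right) \left(-2\right) - 1\right)\right)^{2} \left(-17 - 36\right) = - 4 \left(2 - \left(\left(-6\right) \left(-2\right) - 1\right)\right)^{2} \left(-53\right) = - 4 \left(2 - \left(12 - 1\right)\right)^{2} \left(-53\right) = - 4 \left(2 - 11\right)^{2} \left(-53\right) = - 4 \left(-9\right)^{2} \left(-53\right) = \left(-4\right) 81 \left(-53\right) = \left(-324\right) \left(-53\right) = 17172$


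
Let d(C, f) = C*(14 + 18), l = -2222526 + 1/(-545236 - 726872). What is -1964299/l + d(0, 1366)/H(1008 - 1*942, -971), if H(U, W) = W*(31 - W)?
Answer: 2498800472292/2827293104809 ≈ 0.88381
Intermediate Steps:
l = -2827293104809/1272108 (l = -2222526 + 1/(-1272108) = -2222526 - 1/1272108 = -2827293104809/1272108 ≈ -2.2225e+6)
d(C, f) = 32*C (d(C, f) = C*32 = 32*C)
-1964299/l + d(0, 1366)/H(1008 - 1*942, -971) = -1964299/(-2827293104809/1272108) + (32*0)/((-971*(31 - 1*(-971)))) = -1964299*(-1272108/2827293104809) + 0/((-971*(31 + 971))) = 2498800472292/2827293104809 + 0/((-971*1002)) = 2498800472292/2827293104809 + 0/(-972942) = 2498800472292/2827293104809 + 0*(-1/972942) = 2498800472292/2827293104809 + 0 = 2498800472292/2827293104809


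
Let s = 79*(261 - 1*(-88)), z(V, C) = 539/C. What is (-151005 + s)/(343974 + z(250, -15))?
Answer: -1851510/5159071 ≈ -0.35888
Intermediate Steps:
s = 27571 (s = 79*(261 + 88) = 79*349 = 27571)
(-151005 + s)/(343974 + z(250, -15)) = (-151005 + 27571)/(343974 + 539/(-15)) = -123434/(343974 + 539*(-1/15)) = -123434/(343974 - 539/15) = -123434/5159071/15 = -123434*15/5159071 = -1851510/5159071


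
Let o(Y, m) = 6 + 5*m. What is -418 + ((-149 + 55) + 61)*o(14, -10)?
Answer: 1034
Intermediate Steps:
-418 + ((-149 + 55) + 61)*o(14, -10) = -418 + ((-149 + 55) + 61)*(6 + 5*(-10)) = -418 + (-94 + 61)*(6 - 50) = -418 - 33*(-44) = -418 + 1452 = 1034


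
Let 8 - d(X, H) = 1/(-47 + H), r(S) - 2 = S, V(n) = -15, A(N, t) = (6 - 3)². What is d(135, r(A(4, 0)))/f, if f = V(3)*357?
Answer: -17/11340 ≈ -0.0014991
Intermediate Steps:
A(N, t) = 9 (A(N, t) = 3² = 9)
r(S) = 2 + S
d(X, H) = 8 - 1/(-47 + H)
f = -5355 (f = -15*357 = -5355)
d(135, r(A(4, 0)))/f = ((-377 + 8*(2 + 9))/(-47 + (2 + 9)))/(-5355) = ((-377 + 8*11)/(-47 + 11))*(-1/5355) = ((-377 + 88)/(-36))*(-1/5355) = -1/36*(-289)*(-1/5355) = (289/36)*(-1/5355) = -17/11340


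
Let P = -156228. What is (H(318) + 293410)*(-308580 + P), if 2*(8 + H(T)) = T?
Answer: -136449501288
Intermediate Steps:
H(T) = -8 + T/2
(H(318) + 293410)*(-308580 + P) = ((-8 + (1/2)*318) + 293410)*(-308580 - 156228) = ((-8 + 159) + 293410)*(-464808) = (151 + 293410)*(-464808) = 293561*(-464808) = -136449501288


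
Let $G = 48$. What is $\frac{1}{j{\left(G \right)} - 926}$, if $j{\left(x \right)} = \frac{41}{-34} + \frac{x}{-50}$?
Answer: $- \frac{850}{788941} \approx -0.0010774$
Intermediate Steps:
$j{\left(x \right)} = - \frac{41}{34} - \frac{x}{50}$ ($j{\left(x \right)} = 41 \left(- \frac{1}{34}\right) + x \left(- \frac{1}{50}\right) = - \frac{41}{34} - \frac{x}{50}$)
$\frac{1}{j{\left(G \right)} - 926} = \frac{1}{\left(- \frac{41}{34} - \frac{24}{25}\right) - 926} = \frac{1}{- \frac{1841}{850} - 926} = \frac{1}{- \frac{788941}{850}} = - \frac{850}{788941}$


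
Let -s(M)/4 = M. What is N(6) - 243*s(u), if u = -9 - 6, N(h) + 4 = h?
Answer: -14578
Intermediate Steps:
N(h) = -4 + h
u = -15
s(M) = -4*M
N(6) - 243*s(u) = (-4 + 6) - (-972)*(-15) = 2 - 243*60 = 2 - 14580 = -14578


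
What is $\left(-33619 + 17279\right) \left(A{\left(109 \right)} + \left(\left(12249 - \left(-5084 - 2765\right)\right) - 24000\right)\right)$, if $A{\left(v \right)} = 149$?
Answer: $61324020$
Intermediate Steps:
$\left(-33619 + 17279\right) \left(A{\left(109 \right)} + \left(\left(12249 - \left(-5084 - 2765\right)\right) - 24000\right)\right) = \left(-33619 + 17279\right) \left(149 + \left(\left(12249 - \left(-5084 - 2765\right)\right) - 24000\right)\right) = - 16340 \left(149 + \left(\left(12249 - \left(-5084 - 2765\right)\right) - 24000\right)\right) = - 16340 \left(149 + \left(\left(12249 - -7849\right) - 24000\right)\right) = - 16340 \left(149 + \left(\left(12249 + 7849\right) - 24000\right)\right) = - 16340 \left(149 + \left(20098 - 24000\right)\right) = - 16340 \left(149 - 3902\right) = \left(-16340\right) \left(-3753\right) = 61324020$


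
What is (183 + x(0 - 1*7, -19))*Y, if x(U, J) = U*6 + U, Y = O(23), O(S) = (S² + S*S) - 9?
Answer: 140566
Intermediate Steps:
O(S) = -9 + 2*S² (O(S) = (S² + S²) - 9 = 2*S² - 9 = -9 + 2*S²)
Y = 1049 (Y = -9 + 2*23² = -9 + 2*529 = -9 + 1058 = 1049)
x(U, J) = 7*U (x(U, J) = 6*U + U = 7*U)
(183 + x(0 - 1*7, -19))*Y = (183 + 7*(0 - 1*7))*1049 = (183 + 7*(0 - 7))*1049 = (183 + 7*(-7))*1049 = (183 - 49)*1049 = 134*1049 = 140566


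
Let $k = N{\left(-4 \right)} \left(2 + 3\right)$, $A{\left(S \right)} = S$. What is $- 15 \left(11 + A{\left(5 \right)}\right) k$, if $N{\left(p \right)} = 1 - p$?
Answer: $-6000$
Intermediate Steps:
$k = 25$ ($k = \left(1 - -4\right) \left(2 + 3\right) = \left(1 + 4\right) 5 = 5 \cdot 5 = 25$)
$- 15 \left(11 + A{\left(5 \right)}\right) k = - 15 \left(11 + 5\right) 25 = \left(-15\right) 16 \cdot 25 = \left(-240\right) 25 = -6000$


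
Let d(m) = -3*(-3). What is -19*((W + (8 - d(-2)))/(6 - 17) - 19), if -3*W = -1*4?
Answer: 11932/33 ≈ 361.58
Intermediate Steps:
d(m) = 9
W = 4/3 (W = -(-1)*4/3 = -1/3*(-4) = 4/3 ≈ 1.3333)
-19*((W + (8 - d(-2)))/(6 - 17) - 19) = -19*((4/3 + (8 - 1*9))/(6 - 17) - 19) = -19*((4/3 + (8 - 9))/(-11) - 19) = -19*((4/3 - 1)*(-1/11) - 19) = -19*((1/3)*(-1/11) - 19) = -19*(-1/33 - 19) = -19*(-628/33) = 11932/33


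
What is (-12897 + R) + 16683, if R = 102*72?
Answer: 11130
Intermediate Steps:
R = 7344
(-12897 + R) + 16683 = (-12897 + 7344) + 16683 = -5553 + 16683 = 11130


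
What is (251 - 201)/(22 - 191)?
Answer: -50/169 ≈ -0.29586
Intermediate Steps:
(251 - 201)/(22 - 191) = 50/(-169) = 50*(-1/169) = -50/169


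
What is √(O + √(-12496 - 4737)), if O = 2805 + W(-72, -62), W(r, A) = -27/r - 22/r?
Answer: √(404018 + 144*I*√17233)/12 ≈ 52.983 + 1.2388*I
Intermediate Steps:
W(r, A) = -49/r
O = 202009/72 (O = 2805 - 49/(-72) = 2805 - 49*(-1/72) = 2805 + 49/72 = 202009/72 ≈ 2805.7)
√(O + √(-12496 - 4737)) = √(202009/72 + √(-12496 - 4737)) = √(202009/72 + √(-17233)) = √(202009/72 + I*√17233)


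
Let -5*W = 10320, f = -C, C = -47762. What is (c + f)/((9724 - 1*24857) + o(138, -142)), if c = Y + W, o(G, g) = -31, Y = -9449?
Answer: -36249/15164 ≈ -2.3905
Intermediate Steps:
f = 47762 (f = -1*(-47762) = 47762)
W = -2064 (W = -⅕*10320 = -2064)
c = -11513 (c = -9449 - 2064 = -11513)
(c + f)/((9724 - 1*24857) + o(138, -142)) = (-11513 + 47762)/((9724 - 1*24857) - 31) = 36249/((9724 - 24857) - 31) = 36249/(-15133 - 31) = 36249/(-15164) = 36249*(-1/15164) = -36249/15164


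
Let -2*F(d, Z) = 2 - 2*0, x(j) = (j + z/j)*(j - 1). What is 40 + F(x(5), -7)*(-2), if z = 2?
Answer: 42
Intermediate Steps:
x(j) = (-1 + j)*(j + 2/j) (x(j) = (j + 2/j)*(j - 1) = (j + 2/j)*(-1 + j) = (-1 + j)*(j + 2/j))
F(d, Z) = -1 (F(d, Z) = -(2 - 2*0)/2 = -(2 + 0)/2 = -½*2 = -1)
40 + F(x(5), -7)*(-2) = 40 - 1*(-2) = 40 + 2 = 42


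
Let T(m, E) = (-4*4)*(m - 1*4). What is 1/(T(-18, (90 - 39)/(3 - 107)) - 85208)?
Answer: -1/84856 ≈ -1.1785e-5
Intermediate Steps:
T(m, E) = 64 - 16*m (T(m, E) = -16*(m - 4) = -16*(-4 + m) = 64 - 16*m)
1/(T(-18, (90 - 39)/(3 - 107)) - 85208) = 1/((64 - 16*(-18)) - 85208) = 1/((64 + 288) - 85208) = 1/(352 - 85208) = 1/(-84856) = -1/84856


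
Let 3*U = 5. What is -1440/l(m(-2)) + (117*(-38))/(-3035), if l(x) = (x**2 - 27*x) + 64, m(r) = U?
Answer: -9615546/148715 ≈ -64.658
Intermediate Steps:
U = 5/3 (U = (1/3)*5 = 5/3 ≈ 1.6667)
m(r) = 5/3
l(x) = 64 + x**2 - 27*x
-1440/l(m(-2)) + (117*(-38))/(-3035) = -1440/(64 + (5/3)**2 - 27*5/3) + (117*(-38))/(-3035) = -1440/(64 + 25/9 - 45) - 4446*(-1/3035) = -1440/196/9 + 4446/3035 = -1440*9/196 + 4446/3035 = -3240/49 + 4446/3035 = -9615546/148715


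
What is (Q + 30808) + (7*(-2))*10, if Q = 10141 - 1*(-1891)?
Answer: 42700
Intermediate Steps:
Q = 12032 (Q = 10141 + 1891 = 12032)
(Q + 30808) + (7*(-2))*10 = (12032 + 30808) + (7*(-2))*10 = 42840 - 14*10 = 42840 - 140 = 42700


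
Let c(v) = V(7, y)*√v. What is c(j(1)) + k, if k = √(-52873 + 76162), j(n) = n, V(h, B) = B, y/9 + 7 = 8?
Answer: 9 + √23289 ≈ 161.61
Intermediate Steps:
y = 9 (y = -63 + 9*8 = -63 + 72 = 9)
c(v) = 9*√v
k = √23289 ≈ 152.61
c(j(1)) + k = 9*√1 + √23289 = 9*1 + √23289 = 9 + √23289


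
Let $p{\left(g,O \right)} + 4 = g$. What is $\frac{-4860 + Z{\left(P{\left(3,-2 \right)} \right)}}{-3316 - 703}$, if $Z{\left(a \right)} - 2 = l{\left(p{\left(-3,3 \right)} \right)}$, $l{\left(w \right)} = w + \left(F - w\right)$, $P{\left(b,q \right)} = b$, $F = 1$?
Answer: $\frac{4857}{4019} \approx 1.2085$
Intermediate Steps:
$p{\left(g,O \right)} = -4 + g$
$l{\left(w \right)} = 1$ ($l{\left(w \right)} = w - \left(-1 + w\right) = 1$)
$Z{\left(a \right)} = 3$ ($Z{\left(a \right)} = 2 + 1 = 3$)
$\frac{-4860 + Z{\left(P{\left(3,-2 \right)} \right)}}{-3316 - 703} = \frac{-4860 + 3}{-3316 - 703} = - \frac{4857}{-4019} = \left(-4857\right) \left(- \frac{1}{4019}\right) = \frac{4857}{4019}$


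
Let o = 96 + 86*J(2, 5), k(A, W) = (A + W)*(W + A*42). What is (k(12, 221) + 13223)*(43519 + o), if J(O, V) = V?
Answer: 8022708660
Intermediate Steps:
k(A, W) = (A + W)*(W + 42*A)
o = 526 (o = 96 + 86*5 = 96 + 430 = 526)
(k(12, 221) + 13223)*(43519 + o) = ((221² + 42*12² + 43*12*221) + 13223)*(43519 + 526) = ((48841 + 42*144 + 114036) + 13223)*44045 = ((48841 + 6048 + 114036) + 13223)*44045 = (168925 + 13223)*44045 = 182148*44045 = 8022708660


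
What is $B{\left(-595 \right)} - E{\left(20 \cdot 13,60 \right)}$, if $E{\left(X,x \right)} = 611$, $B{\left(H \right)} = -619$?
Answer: $-1230$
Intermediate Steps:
$B{\left(-595 \right)} - E{\left(20 \cdot 13,60 \right)} = -619 - 611 = -1230$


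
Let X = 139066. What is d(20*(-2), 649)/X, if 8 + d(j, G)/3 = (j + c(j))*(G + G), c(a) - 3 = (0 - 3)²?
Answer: -54528/69533 ≈ -0.78420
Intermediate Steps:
c(a) = 12 (c(a) = 3 + (0 - 3)² = 3 + (-3)² = 3 + 9 = 12)
d(j, G) = -24 + 6*G*(12 + j) (d(j, G) = -24 + 3*((j + 12)*(G + G)) = -24 + 3*((12 + j)*(2*G)) = -24 + 3*(2*G*(12 + j)) = -24 + 6*G*(12 + j))
d(20*(-2), 649)/X = (-24 + 72*649 + 6*649*(20*(-2)))/139066 = (-24 + 46728 + 6*649*(-40))*(1/139066) = (-24 + 46728 - 155760)*(1/139066) = -109056*1/139066 = -54528/69533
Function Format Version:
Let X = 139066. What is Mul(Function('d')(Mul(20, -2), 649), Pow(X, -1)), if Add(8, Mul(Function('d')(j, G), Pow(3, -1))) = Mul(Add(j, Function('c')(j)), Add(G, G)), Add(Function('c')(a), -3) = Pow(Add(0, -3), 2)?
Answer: Rational(-54528, 69533) ≈ -0.78420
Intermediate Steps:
Function('c')(a) = 12 (Function('c')(a) = Add(3, Pow(Add(0, -3), 2)) = Add(3, Pow(-3, 2)) = Add(3, 9) = 12)
Function('d')(j, G) = Add(-24, Mul(6, G, Add(12, j))) (Function('d')(j, G) = Add(-24, Mul(3, Mul(Add(j, 12), Add(G, G)))) = Add(-24, Mul(3, Mul(Add(12, j), Mul(2, G)))) = Add(-24, Mul(3, Mul(2, G, Add(12, j)))) = Add(-24, Mul(6, G, Add(12, j))))
Mul(Function('d')(Mul(20, -2), 649), Pow(X, -1)) = Mul(Add(-24, Mul(72, 649), Mul(6, 649, Mul(20, -2))), Pow(139066, -1)) = Mul(Add(-24, 46728, Mul(6, 649, -40)), Rational(1, 139066)) = Mul(Add(-24, 46728, -155760), Rational(1, 139066)) = Mul(-109056, Rational(1, 139066)) = Rational(-54528, 69533)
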